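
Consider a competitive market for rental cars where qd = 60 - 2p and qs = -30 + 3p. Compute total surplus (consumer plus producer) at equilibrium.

Total surplus = 240

Equilibrium: 60 - 2p = -30 + 3p gives p* = 18, q* = 24.
Demand choke price: p = 30; supply starts at p = 10.
CS = ½(30 − 18)(24) = 144; PS = ½(18 − 10)(24) = 96.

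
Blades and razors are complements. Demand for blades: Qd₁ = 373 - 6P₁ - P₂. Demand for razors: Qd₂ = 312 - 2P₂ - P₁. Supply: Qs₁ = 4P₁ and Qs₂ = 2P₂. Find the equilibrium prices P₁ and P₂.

P₁ = 1180/39, P₂ = 2747/39

Market 1: 373 - 6P₁ - P₂ = 4P₁ → 10P₁ + P₂ = 373.
Market 2: 4P₂ + P₁ = 312.
Eliminating P₂: 4×(1) − 1×(2) gives 39P₁ = 1180, so P₁ = 1180/39.
Back-substitute into (2): P₂ = (312 − 1×1180/39) / 4 = 2747/39.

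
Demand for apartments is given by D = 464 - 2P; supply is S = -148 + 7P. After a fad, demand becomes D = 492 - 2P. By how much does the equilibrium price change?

Original equilibrium: P* = 68, Q* = 328.
New equilibrium: 492 - 2P = -148 + 7P, so 640 = 9P and P' = 640/9; Q' = 492 − 2(640/9) = 3148/9.
Change in price: 640/9 − 68 = 28/9.

ΔP = 28/9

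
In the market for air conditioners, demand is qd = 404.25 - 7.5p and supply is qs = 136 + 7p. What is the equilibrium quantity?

q* = 265.5

Set qd = qs: 404.25 - 7.5p = 136 + 7p.
268.25 = 14.5p, so p* = 18.5.
q* = 404.25 − 7.5(18.5) = 265.5.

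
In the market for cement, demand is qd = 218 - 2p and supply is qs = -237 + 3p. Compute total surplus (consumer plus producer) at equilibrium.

Equilibrium: 218 - 2p = -237 + 3p gives p* = 91, q* = 36.
Demand choke price: p = 109; supply starts at p = 79.
CS = ½(109 − 91)(36) = 324; PS = ½(91 − 79)(36) = 216.

Total surplus = 540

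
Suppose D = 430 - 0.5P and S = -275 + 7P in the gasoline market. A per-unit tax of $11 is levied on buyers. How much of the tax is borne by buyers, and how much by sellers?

Buyers bear 154/15, sellers bear 11/15

Pre-tax equilibrium: P* = 94, Q* = 383.
Tax on buyers shifts demand to D = 430 − 0.5(P + 11) = 424.5 - 0.5P.
424.5 - 0.5P = -275 + 7P gives seller price Ps = 1399/15; buyers pay Pb = 1399/15 + 11 = 1564/15.
New quantity: Q = 430 − 0.5(1564/15) = 5668/15.
Buyer burden = 1564/15 − 94 = 154/15; seller burden = 94 − 1399/15 = 11/15.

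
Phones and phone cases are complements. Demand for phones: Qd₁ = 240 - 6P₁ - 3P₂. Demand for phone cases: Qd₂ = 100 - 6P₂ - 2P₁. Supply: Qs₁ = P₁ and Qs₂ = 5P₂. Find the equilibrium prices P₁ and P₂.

Market 1: 240 - 6P₁ - 3P₂ = P₁ → 7P₁ + 3P₂ = 240.
Market 2: 11P₂ + 2P₁ = 100.
Eliminating P₂: 11×(1) − 3×(2) gives 71P₁ = 2340, so P₁ = 2340/71.
Back-substitute into (2): P₂ = (100 − 2×2340/71) / 11 = 220/71.

P₁ = 2340/71, P₂ = 220/71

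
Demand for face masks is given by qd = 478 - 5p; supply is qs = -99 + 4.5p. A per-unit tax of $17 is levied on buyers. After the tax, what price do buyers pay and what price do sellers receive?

Buyers pay 1307/19, sellers receive 984/19

Pre-tax equilibrium: p* = 1154/19, q* = 3312/19.
Tax on buyers shifts demand to qd = 478 − 5(p + 17) = 393 - 5p.
393 - 5p = -99 + 4.5p gives seller price ps = 984/19; buyers pay pb = 984/19 + 17 = 1307/19.
New quantity: q = 478 − 5(1307/19) = 2547/19.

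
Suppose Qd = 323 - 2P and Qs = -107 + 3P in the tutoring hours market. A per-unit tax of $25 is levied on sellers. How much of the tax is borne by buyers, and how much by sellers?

Pre-tax equilibrium: P* = 86, Q* = 151.
Tax on sellers shifts supply to Qs = -107 + 3(P − 25) = -182 + 3P.
323 - 2P = -182 + 3P gives buyer price Pb = 101; sellers receive Ps = 101 − 25 = 76.
New quantity: Q = 323 − 2(101) = 121.
Buyer burden = 101 − 86 = 15; seller burden = 86 − 76 = 10.

Buyers bear $15, sellers bear $10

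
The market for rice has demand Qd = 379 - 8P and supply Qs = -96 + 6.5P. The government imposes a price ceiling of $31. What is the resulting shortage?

Shortage = 25.5

Equilibrium price would be P* = 950/29, so the ceiling at 31 binds.
At P = 31: Qd = 379 − 8(31) = 131, Qs = -96 + 6.5(31) = 105.5.
Shortage = 131 − 105.5 = 25.5.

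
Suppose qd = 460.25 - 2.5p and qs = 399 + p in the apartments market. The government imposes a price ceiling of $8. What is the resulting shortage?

Shortage = 33.25

Equilibrium price would be p* = 17.5, so the ceiling at 8 binds.
At p = 8: qd = 460.25 − 2.5(8) = 440.25, qs = 399 + 1(8) = 407.
Shortage = 440.25 − 407 = 33.25.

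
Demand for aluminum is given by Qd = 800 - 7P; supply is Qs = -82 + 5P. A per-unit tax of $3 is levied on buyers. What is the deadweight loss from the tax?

Pre-tax equilibrium: P* = 73.5, Q* = 285.5.
Tax on buyers shifts demand to Qd = 800 − 7(P + 3) = 779 - 7P.
779 - 7P = -82 + 5P gives seller price Ps = 71.75; buyers pay Pb = 71.75 + 3 = 74.75.
New quantity: Q = 800 − 7(74.75) = 276.75.
DWL = ½ × 3 × (285.5 − 276.75) = 13.125.

Deadweight loss = 13.125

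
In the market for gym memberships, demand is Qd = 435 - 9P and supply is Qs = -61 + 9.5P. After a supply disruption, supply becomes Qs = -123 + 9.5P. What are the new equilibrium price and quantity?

P' = 1116/37, Q' = 6051/37

Original equilibrium: P* = 992/37, Q* = 7167/37.
New equilibrium: 435 - 9P = -123 + 9.5P, so 558 = 18.5P and P' = 1116/37; Q' = 435 − 9(1116/37) = 6051/37.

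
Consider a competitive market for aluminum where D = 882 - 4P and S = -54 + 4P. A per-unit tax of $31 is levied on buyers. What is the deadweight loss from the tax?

Pre-tax equilibrium: P* = 117, Q* = 414.
Tax on buyers shifts demand to D = 882 − 4(P + 31) = 758 - 4P.
758 - 4P = -54 + 4P gives seller price Ps = 101.5; buyers pay Pb = 101.5 + 31 = 132.5.
New quantity: Q = 882 − 4(132.5) = 352.
DWL = ½ × 31 × (414 − 352) = 961.

Deadweight loss = 961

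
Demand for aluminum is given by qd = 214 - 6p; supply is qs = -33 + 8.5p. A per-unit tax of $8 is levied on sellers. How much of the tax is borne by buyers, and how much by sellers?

Buyers bear 136/29, sellers bear 96/29

Pre-tax equilibrium: p* = 494/29, q* = 3242/29.
Tax on sellers shifts supply to qs = -33 + 8.5(p − 8) = -101 + 8.5p.
214 - 6p = -101 + 8.5p gives buyer price pb = 630/29; sellers receive ps = 630/29 − 8 = 398/29.
New quantity: q = 214 − 6(630/29) = 2426/29.
Buyer burden = 630/29 − 494/29 = 136/29; seller burden = 494/29 − 398/29 = 96/29.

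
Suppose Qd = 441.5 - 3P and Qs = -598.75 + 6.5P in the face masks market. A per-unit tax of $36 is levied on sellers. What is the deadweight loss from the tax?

Deadweight loss = 25272/19

Pre-tax equilibrium: P* = 109.5, Q* = 113.
Tax on sellers shifts supply to Qs = -598.75 + 6.5(P − 36) = -832.75 + 6.5P.
441.5 - 3P = -832.75 + 6.5P gives buyer price Pb = 5097/38; sellers receive Ps = 5097/38 − 36 = 3729/38.
New quantity: Q = 441.5 − 3(5097/38) = 743/19.
DWL = ½ × 36 × (113 − 743/19) = 25272/19.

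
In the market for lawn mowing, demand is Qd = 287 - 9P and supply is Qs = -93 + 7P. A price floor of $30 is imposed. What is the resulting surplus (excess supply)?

Surplus = 100

Equilibrium price would be P* = 23.75, so the floor at 30 binds.
At P = 30: Qd = 17, Qs = 117.
Surplus = 117 − 17 = 100.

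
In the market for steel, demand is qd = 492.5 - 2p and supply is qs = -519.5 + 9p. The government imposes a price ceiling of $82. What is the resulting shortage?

Equilibrium price would be p* = 92, so the ceiling at 82 binds.
At p = 82: qd = 492.5 − 2(82) = 328.5, qs = -519.5 + 9(82) = 218.5.
Shortage = 328.5 − 218.5 = 110.

Shortage = 110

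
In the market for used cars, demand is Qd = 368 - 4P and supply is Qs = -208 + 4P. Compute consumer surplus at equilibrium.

Equilibrium: 368 - 4P = -208 + 4P gives P* = 72, Q* = 80.
Demand choke price (Qd = 0): P = 92.
CS = ½(92 − 72)(80) = 800.

Consumer surplus = 800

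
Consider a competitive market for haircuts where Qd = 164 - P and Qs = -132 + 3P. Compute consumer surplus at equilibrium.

Equilibrium: 164 - P = -132 + 3P gives P* = 74, Q* = 90.
Demand choke price (Qd = 0): P = 164.
CS = ½(164 − 74)(90) = 4050.

Consumer surplus = 4050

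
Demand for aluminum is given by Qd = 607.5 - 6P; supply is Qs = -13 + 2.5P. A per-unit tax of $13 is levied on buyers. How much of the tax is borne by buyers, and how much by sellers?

Pre-tax equilibrium: P* = 73, Q* = 169.5.
Tax on buyers shifts demand to Qd = 607.5 − 6(P + 13) = 529.5 - 6P.
529.5 - 6P = -13 + 2.5P gives seller price Ps = 1085/17; buyers pay Pb = 1085/17 + 13 = 1306/17.
New quantity: Q = 607.5 − 6(1306/17) = 4983/34.
Buyer burden = 1306/17 − 73 = 65/17; seller burden = 73 − 1085/17 = 156/17.

Buyers bear 65/17, sellers bear 156/17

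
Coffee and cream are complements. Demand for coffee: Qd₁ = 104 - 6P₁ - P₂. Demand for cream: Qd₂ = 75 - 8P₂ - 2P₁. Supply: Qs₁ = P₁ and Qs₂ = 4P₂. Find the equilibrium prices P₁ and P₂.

P₁ = 1173/82, P₂ = 317/82

Market 1: 104 - 6P₁ - P₂ = P₁ → 7P₁ + P₂ = 104.
Market 2: 12P₂ + 2P₁ = 75.
Eliminating P₂: 12×(1) − 1×(2) gives 82P₁ = 1173, so P₁ = 1173/82.
Back-substitute into (2): P₂ = (75 − 2×1173/82) / 12 = 317/82.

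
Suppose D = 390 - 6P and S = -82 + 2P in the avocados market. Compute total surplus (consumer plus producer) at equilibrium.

Total surplus = 432

Equilibrium: 390 - 6P = -82 + 2P gives P* = 59, Q* = 36.
Demand choke price: P = 65; supply starts at P = 41.
CS = ½(65 − 59)(36) = 108; PS = ½(59 − 41)(36) = 324.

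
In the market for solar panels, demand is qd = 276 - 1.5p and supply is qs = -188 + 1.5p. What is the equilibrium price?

p* = 464/3

Set qd = qs: 276 - 1.5p = -188 + 1.5p.
464 = 3p, so p* = 464/3.
q* = 276 − 1.5(464/3) = 44.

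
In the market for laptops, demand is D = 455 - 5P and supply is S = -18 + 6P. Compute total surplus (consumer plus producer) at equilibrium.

Total surplus = 10560

Equilibrium: 455 - 5P = -18 + 6P gives P* = 43, Q* = 240.
Demand choke price: P = 91; supply starts at P = 3.
CS = ½(91 − 43)(240) = 5760; PS = ½(43 − 3)(240) = 4800.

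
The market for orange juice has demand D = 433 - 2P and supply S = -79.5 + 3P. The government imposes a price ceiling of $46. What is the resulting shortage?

Shortage = 282.5

Equilibrium price would be P* = 102.5, so the ceiling at 46 binds.
At P = 46: D = 433 − 2(46) = 341, S = -79.5 + 3(46) = 58.5.
Shortage = 341 − 58.5 = 282.5.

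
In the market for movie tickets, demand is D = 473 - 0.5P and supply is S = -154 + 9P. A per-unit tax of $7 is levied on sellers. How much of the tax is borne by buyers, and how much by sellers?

Pre-tax equilibrium: P* = 66, Q* = 440.
Tax on sellers shifts supply to S = -154 + 9(P − 7) = -217 + 9P.
473 - 0.5P = -217 + 9P gives buyer price Pb = 1380/19; sellers receive Ps = 1380/19 − 7 = 1247/19.
New quantity: Q = 473 − 0.5(1380/19) = 8297/19.
Buyer burden = 1380/19 − 66 = 126/19; seller burden = 66 − 1247/19 = 7/19.

Buyers bear 126/19, sellers bear 7/19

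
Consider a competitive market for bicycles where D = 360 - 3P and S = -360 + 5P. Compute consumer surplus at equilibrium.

Equilibrium: 360 - 3P = -360 + 5P gives P* = 90, Q* = 90.
Demand choke price (D = 0): P = 120.
CS = ½(120 − 90)(90) = 1350.

Consumer surplus = 1350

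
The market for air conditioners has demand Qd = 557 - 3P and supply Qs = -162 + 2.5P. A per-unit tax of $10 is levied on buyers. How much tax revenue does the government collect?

Pre-tax equilibrium: P* = 1438/11, Q* = 1813/11.
Tax on buyers shifts demand to Qd = 557 − 3(P + 10) = 527 - 3P.
527 - 3P = -162 + 2.5P gives seller price Ps = 1378/11; buyers pay Pb = 1378/11 + 10 = 1488/11.
New quantity: Q = 557 − 3(1488/11) = 1663/11.
Revenue = 10 × 1663/11 = 16630/11.

Tax revenue = 16630/11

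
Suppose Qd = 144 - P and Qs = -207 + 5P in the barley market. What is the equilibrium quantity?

Q* = 85.5

Set Qd = Qs: 144 - P = -207 + 5P.
351 = 6P, so P* = 58.5.
Q* = 144 − 1(58.5) = 85.5.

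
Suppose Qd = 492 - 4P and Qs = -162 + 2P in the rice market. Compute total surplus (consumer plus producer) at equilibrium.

Equilibrium: 492 - 4P = -162 + 2P gives P* = 109, Q* = 56.
Demand choke price: P = 123; supply starts at P = 81.
CS = ½(123 − 109)(56) = 392; PS = ½(109 − 81)(56) = 784.

Total surplus = 1176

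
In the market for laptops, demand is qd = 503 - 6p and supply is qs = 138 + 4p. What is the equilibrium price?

p* = 36.5

Set qd = qs: 503 - 6p = 138 + 4p.
365 = 10p, so p* = 36.5.
q* = 503 − 6(36.5) = 284.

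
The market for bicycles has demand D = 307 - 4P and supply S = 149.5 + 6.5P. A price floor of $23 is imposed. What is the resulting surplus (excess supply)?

Equilibrium price would be P* = 15, so the floor at 23 binds.
At P = 23: D = 215, S = 299.
Surplus = 299 − 215 = 84.

Surplus = 84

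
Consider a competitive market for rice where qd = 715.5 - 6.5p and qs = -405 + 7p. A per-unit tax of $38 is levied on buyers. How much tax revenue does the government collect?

Pre-tax equilibrium: p* = 83, q* = 176.
Tax on buyers shifts demand to qd = 715.5 − 6.5(p + 38) = 468.5 - 6.5p.
468.5 - 6.5p = -405 + 7p gives seller price ps = 1747/27; buyers pay pb = 1747/27 + 38 = 2773/27.
New quantity: q = 715.5 − 6.5(2773/27) = 1294/27.
Revenue = 38 × 1294/27 = 49172/27.

Tax revenue = 49172/27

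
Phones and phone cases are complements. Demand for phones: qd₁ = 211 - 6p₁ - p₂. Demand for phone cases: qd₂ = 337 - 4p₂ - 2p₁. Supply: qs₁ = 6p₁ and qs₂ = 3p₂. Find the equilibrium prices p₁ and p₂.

p₁ = 570/41, p₂ = 1811/41

Market 1: 211 - 6p₁ - p₂ = 6p₁ → 12p₁ + p₂ = 211.
Market 2: 7p₂ + 2p₁ = 337.
Eliminating p₂: 7×(1) − 1×(2) gives 82p₁ = 1140, so p₁ = 570/41.
Back-substitute into (2): p₂ = (337 − 2×570/41) / 7 = 1811/41.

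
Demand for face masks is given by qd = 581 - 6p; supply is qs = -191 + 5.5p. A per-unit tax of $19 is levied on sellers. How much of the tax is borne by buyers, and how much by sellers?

Buyers bear 209/23, sellers bear 228/23

Pre-tax equilibrium: p* = 1544/23, q* = 4099/23.
Tax on sellers shifts supply to qs = -191 + 5.5(p − 19) = -295.5 + 5.5p.
581 - 6p = -295.5 + 5.5p gives buyer price pb = 1753/23; sellers receive ps = 1753/23 − 19 = 1316/23.
New quantity: q = 581 − 6(1753/23) = 2845/23.
Buyer burden = 1753/23 − 1544/23 = 209/23; seller burden = 1544/23 − 1316/23 = 228/23.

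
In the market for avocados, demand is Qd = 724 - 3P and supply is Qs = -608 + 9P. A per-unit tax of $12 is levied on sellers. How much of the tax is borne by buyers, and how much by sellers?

Buyers bear $9, sellers bear $3

Pre-tax equilibrium: P* = 111, Q* = 391.
Tax on sellers shifts supply to Qs = -608 + 9(P − 12) = -716 + 9P.
724 - 3P = -716 + 9P gives buyer price Pb = 120; sellers receive Ps = 120 − 12 = 108.
New quantity: Q = 724 − 3(120) = 364.
Buyer burden = 120 − 111 = 9; seller burden = 111 − 108 = 3.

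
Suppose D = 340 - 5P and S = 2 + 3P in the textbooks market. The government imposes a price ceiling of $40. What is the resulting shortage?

Equilibrium price would be P* = 42.25, so the ceiling at 40 binds.
At P = 40: D = 340 − 5(40) = 140, S = 2 + 3(40) = 122.
Shortage = 140 − 122 = 18.

Shortage = 18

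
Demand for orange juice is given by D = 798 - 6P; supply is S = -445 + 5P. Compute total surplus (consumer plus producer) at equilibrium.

Total surplus = 2640

Equilibrium: 798 - 6P = -445 + 5P gives P* = 113, Q* = 120.
Demand choke price: P = 133; supply starts at P = 89.
CS = ½(133 − 113)(120) = 1200; PS = ½(113 − 89)(120) = 1440.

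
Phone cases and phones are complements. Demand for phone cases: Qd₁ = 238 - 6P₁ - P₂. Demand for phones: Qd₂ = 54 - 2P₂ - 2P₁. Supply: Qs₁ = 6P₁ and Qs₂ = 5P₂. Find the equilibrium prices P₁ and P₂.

Market 1: 238 - 6P₁ - P₂ = 6P₁ → 12P₁ + P₂ = 238.
Market 2: 7P₂ + 2P₁ = 54.
Eliminating P₂: 7×(1) − 1×(2) gives 82P₁ = 1612, so P₁ = 806/41.
Back-substitute into (2): P₂ = (54 − 2×806/41) / 7 = 86/41.

P₁ = 806/41, P₂ = 86/41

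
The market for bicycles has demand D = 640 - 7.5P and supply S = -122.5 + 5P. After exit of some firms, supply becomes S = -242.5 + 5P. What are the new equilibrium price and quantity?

P' = 70.6, Q' = 110.5

Original equilibrium: P* = 61, Q* = 182.5.
New equilibrium: 640 - 7.5P = -242.5 + 5P, so 882.5 = 12.5P and P' = 70.6; Q' = 640 − 7.5(70.6) = 110.5.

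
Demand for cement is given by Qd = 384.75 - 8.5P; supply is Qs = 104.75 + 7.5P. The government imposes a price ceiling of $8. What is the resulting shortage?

Equilibrium price would be P* = 17.5, so the ceiling at 8 binds.
At P = 8: Qd = 384.75 − 8.5(8) = 316.75, Qs = 104.75 + 7.5(8) = 164.75.
Shortage = 316.75 − 164.75 = 152.

Shortage = 152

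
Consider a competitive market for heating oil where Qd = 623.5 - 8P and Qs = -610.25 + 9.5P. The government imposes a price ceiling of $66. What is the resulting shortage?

Shortage = 78.75

Equilibrium price would be P* = 70.5, so the ceiling at 66 binds.
At P = 66: Qd = 623.5 − 8(66) = 95.5, Qs = -610.25 + 9.5(66) = 16.75.
Shortage = 95.5 − 16.75 = 78.75.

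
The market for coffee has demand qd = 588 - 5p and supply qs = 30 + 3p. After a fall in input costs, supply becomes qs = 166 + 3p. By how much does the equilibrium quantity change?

Original equilibrium: p* = 69.75, q* = 239.25.
New equilibrium: 588 - 5p = 166 + 3p, so 422 = 8p and p' = 52.75; q' = 588 − 5(52.75) = 324.25.
Change in quantity: 324.25 − 239.25 = 85.

Δq = 85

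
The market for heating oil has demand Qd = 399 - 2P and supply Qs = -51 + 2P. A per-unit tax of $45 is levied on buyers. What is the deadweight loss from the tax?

Pre-tax equilibrium: P* = 112.5, Q* = 174.
Tax on buyers shifts demand to Qd = 399 − 2(P + 45) = 309 - 2P.
309 - 2P = -51 + 2P gives seller price Ps = 90; buyers pay Pb = 90 + 45 = 135.
New quantity: Q = 399 − 2(135) = 129.
DWL = ½ × 45 × (174 − 129) = 1012.5.

Deadweight loss = 1012.5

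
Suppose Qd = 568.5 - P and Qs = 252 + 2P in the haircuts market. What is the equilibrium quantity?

Set Qd = Qs: 568.5 - P = 252 + 2P.
316.5 = 3P, so P* = 105.5.
Q* = 568.5 − 1(105.5) = 463.

Q* = 463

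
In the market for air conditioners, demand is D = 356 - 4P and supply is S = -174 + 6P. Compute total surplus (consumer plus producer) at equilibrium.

Equilibrium: 356 - 4P = -174 + 6P gives P* = 53, Q* = 144.
Demand choke price: P = 89; supply starts at P = 29.
CS = ½(89 − 53)(144) = 2592; PS = ½(53 − 29)(144) = 1728.

Total surplus = 4320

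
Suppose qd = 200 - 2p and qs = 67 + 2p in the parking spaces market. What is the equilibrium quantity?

q* = 133.5

Set qd = qs: 200 - 2p = 67 + 2p.
133 = 4p, so p* = 33.25.
q* = 200 − 2(33.25) = 133.5.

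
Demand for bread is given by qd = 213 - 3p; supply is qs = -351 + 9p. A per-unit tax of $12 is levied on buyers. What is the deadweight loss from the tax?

Deadweight loss = 162

Pre-tax equilibrium: p* = 47, q* = 72.
Tax on buyers shifts demand to qd = 213 − 3(p + 12) = 177 - 3p.
177 - 3p = -351 + 9p gives seller price ps = 44; buyers pay pb = 44 + 12 = 56.
New quantity: q = 213 − 3(56) = 45.
DWL = ½ × 12 × (72 − 45) = 162.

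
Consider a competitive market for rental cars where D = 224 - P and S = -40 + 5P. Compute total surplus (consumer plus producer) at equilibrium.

Equilibrium: 224 - P = -40 + 5P gives P* = 44, Q* = 180.
Demand choke price: P = 224; supply starts at P = 8.
CS = ½(224 − 44)(180) = 16200; PS = ½(44 − 8)(180) = 3240.

Total surplus = 19440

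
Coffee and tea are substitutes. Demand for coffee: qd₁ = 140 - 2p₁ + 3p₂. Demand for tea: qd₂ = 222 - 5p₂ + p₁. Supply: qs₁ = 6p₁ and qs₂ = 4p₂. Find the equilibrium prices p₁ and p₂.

Market 1: 140 - 2p₁ + 3p₂ = 6p₁ → 8p₁ - 3p₂ = 140.
Market 2: 9p₂ - p₁ = 222.
Eliminating p₂: 9×(1) + 3×(2) gives 69p₁ = 1926, so p₁ = 642/23.
Back-substitute into (2): p₂ = (222 + 1×642/23) / 9 = 1916/69.

p₁ = 642/23, p₂ = 1916/69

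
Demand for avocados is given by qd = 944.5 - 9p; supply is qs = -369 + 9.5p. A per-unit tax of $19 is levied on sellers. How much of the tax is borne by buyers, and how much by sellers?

Buyers bear 361/37, sellers bear 342/37

Pre-tax equilibrium: p* = 71, q* = 305.5.
Tax on sellers shifts supply to qs = -369 + 9.5(p − 19) = -549.5 + 9.5p.
944.5 - 9p = -549.5 + 9.5p gives buyer price pb = 2988/37; sellers receive ps = 2988/37 − 19 = 2285/37.
New quantity: q = 944.5 − 9(2988/37) = 16109/74.
Buyer burden = 2988/37 − 71 = 361/37; seller burden = 71 − 2285/37 = 342/37.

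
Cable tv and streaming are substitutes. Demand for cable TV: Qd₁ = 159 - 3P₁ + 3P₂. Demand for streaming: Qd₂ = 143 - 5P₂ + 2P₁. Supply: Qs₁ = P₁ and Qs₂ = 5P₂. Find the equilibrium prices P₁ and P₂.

Market 1: 159 - 3P₁ + 3P₂ = P₁ → 4P₁ - 3P₂ = 159.
Market 2: 10P₂ - 2P₁ = 143.
Eliminating P₂: 10×(1) + 3×(2) gives 34P₁ = 2019, so P₁ = 2019/34.
Back-substitute into (2): P₂ = (143 + 2×2019/34) / 10 = 445/17.

P₁ = 2019/34, P₂ = 445/17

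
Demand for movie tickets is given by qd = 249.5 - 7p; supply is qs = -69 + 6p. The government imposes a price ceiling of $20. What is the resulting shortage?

Shortage = 58.5

Equilibrium price would be p* = 24.5, so the ceiling at 20 binds.
At p = 20: qd = 249.5 − 7(20) = 109.5, qs = -69 + 6(20) = 51.
Shortage = 109.5 − 51 = 58.5.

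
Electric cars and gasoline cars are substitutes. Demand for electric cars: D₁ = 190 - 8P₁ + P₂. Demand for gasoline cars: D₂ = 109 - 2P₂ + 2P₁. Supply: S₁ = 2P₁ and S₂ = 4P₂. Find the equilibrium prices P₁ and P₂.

Market 1: 190 - 8P₁ + P₂ = 2P₁ → 10P₁ - P₂ = 190.
Market 2: 6P₂ - 2P₁ = 109.
Eliminating P₂: 6×(1) + 1×(2) gives 58P₁ = 1249, so P₁ = 1249/58.
Back-substitute into (2): P₂ = (109 + 2×1249/58) / 6 = 735/29.

P₁ = 1249/58, P₂ = 735/29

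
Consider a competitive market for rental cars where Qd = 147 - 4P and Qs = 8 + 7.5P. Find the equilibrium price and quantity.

P* = 278/23, Q* = 2269/23

Set Qd = Qs: 147 - 4P = 8 + 7.5P.
139 = 11.5P, so P* = 278/23.
Q* = 147 − 4(278/23) = 2269/23.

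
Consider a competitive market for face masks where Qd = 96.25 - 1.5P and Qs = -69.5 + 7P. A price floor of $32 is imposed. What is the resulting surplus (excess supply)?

Surplus = 106.25

Equilibrium price would be P* = 19.5, so the floor at 32 binds.
At P = 32: Qd = 48.25, Qs = 154.5.
Surplus = 154.5 − 48.25 = 106.25.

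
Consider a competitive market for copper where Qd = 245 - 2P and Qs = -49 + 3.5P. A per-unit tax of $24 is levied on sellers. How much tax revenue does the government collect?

Tax revenue = 28392/11

Pre-tax equilibrium: P* = 588/11, Q* = 1519/11.
Tax on sellers shifts supply to Qs = -49 + 3.5(P − 24) = -133 + 3.5P.
245 - 2P = -133 + 3.5P gives buyer price Pb = 756/11; sellers receive Ps = 756/11 − 24 = 492/11.
New quantity: Q = 245 − 2(756/11) = 1183/11.
Revenue = 24 × 1183/11 = 28392/11.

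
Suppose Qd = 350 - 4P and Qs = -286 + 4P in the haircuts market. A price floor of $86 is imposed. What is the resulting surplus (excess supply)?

Equilibrium price would be P* = 79.5, so the floor at 86 binds.
At P = 86: Qd = 6, Qs = 58.
Surplus = 58 − 6 = 52.

Surplus = 52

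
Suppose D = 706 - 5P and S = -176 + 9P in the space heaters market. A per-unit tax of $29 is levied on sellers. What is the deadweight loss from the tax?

Pre-tax equilibrium: P* = 63, Q* = 391.
Tax on sellers shifts supply to S = -176 + 9(P − 29) = -437 + 9P.
706 - 5P = -437 + 9P gives buyer price Pb = 1143/14; sellers receive Ps = 1143/14 − 29 = 737/14.
New quantity: Q = 706 − 5(1143/14) = 4169/14.
DWL = ½ × 29 × (391 − 4169/14) = 37845/28.

Deadweight loss = 37845/28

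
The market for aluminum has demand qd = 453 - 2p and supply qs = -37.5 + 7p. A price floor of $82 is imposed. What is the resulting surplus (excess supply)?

Surplus = 247.5

Equilibrium price would be p* = 54.5, so the floor at 82 binds.
At p = 82: qd = 289, qs = 536.5.
Surplus = 536.5 − 289 = 247.5.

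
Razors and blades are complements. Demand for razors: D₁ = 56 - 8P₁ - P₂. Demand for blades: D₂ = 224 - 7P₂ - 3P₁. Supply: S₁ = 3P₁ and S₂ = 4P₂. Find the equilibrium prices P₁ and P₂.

P₁ = 196/59, P₂ = 1148/59

Market 1: 56 - 8P₁ - P₂ = 3P₁ → 11P₁ + P₂ = 56.
Market 2: 11P₂ + 3P₁ = 224.
Eliminating P₂: 11×(1) − 1×(2) gives 118P₁ = 392, so P₁ = 196/59.
Back-substitute into (2): P₂ = (224 − 3×196/59) / 11 = 1148/59.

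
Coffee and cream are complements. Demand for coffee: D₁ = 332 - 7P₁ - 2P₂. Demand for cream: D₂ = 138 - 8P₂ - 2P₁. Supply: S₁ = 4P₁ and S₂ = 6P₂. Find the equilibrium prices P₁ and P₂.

Market 1: 332 - 7P₁ - 2P₂ = 4P₁ → 11P₁ + 2P₂ = 332.
Market 2: 14P₂ + 2P₁ = 138.
Eliminating P₂: 14×(1) − 2×(2) gives 150P₁ = 4372, so P₁ = 2186/75.
Back-substitute into (2): P₂ = (138 − 2×2186/75) / 14 = 427/75.

P₁ = 2186/75, P₂ = 427/75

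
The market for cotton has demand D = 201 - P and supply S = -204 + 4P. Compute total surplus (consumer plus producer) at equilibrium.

Total surplus = 9000

Equilibrium: 201 - P = -204 + 4P gives P* = 81, Q* = 120.
Demand choke price: P = 201; supply starts at P = 51.
CS = ½(201 − 81)(120) = 7200; PS = ½(81 − 51)(120) = 1800.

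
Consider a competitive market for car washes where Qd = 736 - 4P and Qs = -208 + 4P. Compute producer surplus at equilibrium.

Producer surplus = 8712

Equilibrium: 736 - 4P = -208 + 4P gives P* = 118, Q* = 264.
Supply starts at P = 52 (where Qs = 0).
PS = ½(118 − 52)(264) = 8712.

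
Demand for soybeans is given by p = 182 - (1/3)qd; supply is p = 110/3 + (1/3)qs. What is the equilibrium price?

p* = 328/3

Set the two price expressions equal: 182 - (1/3)q = 110/3 + (1/3)q.
436/3 = (2/3)q, so q* = 218.
p* = 182 − (1/3)(218) = 328/3.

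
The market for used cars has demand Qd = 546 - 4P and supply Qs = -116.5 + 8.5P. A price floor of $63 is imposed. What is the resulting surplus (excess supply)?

Surplus = 125

Equilibrium price would be P* = 53, so the floor at 63 binds.
At P = 63: Qd = 294, Qs = 419.
Surplus = 419 − 294 = 125.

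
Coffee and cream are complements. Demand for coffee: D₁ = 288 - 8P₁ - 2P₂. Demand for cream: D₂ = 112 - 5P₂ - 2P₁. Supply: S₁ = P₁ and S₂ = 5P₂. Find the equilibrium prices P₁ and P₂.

Market 1: 288 - 8P₁ - 2P₂ = P₁ → 9P₁ + 2P₂ = 288.
Market 2: 10P₂ + 2P₁ = 112.
Eliminating P₂: 10×(1) − 2×(2) gives 86P₁ = 2656, so P₁ = 1328/43.
Back-substitute into (2): P₂ = (112 − 2×1328/43) / 10 = 216/43.

P₁ = 1328/43, P₂ = 216/43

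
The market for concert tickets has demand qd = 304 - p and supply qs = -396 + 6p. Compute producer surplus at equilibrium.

Equilibrium: 304 - p = -396 + 6p gives p* = 100, q* = 204.
Supply starts at p = 66 (where qs = 0).
PS = ½(100 − 66)(204) = 3468.

Producer surplus = 3468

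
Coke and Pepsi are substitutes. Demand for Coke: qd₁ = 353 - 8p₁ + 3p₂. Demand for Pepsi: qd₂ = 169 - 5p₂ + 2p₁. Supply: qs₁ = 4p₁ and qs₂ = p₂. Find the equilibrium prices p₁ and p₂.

p₁ = 875/22, p₂ = 1367/33

Market 1: 353 - 8p₁ + 3p₂ = 4p₁ → 12p₁ - 3p₂ = 353.
Market 2: 6p₂ - 2p₁ = 169.
Eliminating p₂: 6×(1) + 3×(2) gives 66p₁ = 2625, so p₁ = 875/22.
Back-substitute into (2): p₂ = (169 + 2×875/22) / 6 = 1367/33.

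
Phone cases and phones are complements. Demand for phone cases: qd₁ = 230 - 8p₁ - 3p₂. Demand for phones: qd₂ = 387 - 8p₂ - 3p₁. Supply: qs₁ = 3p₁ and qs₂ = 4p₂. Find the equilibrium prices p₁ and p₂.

Market 1: 230 - 8p₁ - 3p₂ = 3p₁ → 11p₁ + 3p₂ = 230.
Market 2: 12p₂ + 3p₁ = 387.
Eliminating p₂: 12×(1) − 3×(2) gives 123p₁ = 1599, so p₁ = 13.
Back-substitute into (2): p₂ = (387 − 3×13) / 12 = 29.

p₁ = 13, p₂ = 29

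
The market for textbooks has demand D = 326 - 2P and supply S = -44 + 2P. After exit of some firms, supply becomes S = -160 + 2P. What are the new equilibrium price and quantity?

P' = 121.5, Q' = 83

Original equilibrium: P* = 92.5, Q* = 141.
New equilibrium: 326 - 2P = -160 + 2P, so 486 = 4P and P' = 121.5; Q' = 326 − 2(121.5) = 83.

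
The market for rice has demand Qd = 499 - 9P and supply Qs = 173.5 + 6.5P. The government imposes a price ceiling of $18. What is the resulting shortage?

Shortage = 46.5

Equilibrium price would be P* = 21, so the ceiling at 18 binds.
At P = 18: Qd = 499 − 9(18) = 337, Qs = 173.5 + 6.5(18) = 290.5.
Shortage = 337 − 290.5 = 46.5.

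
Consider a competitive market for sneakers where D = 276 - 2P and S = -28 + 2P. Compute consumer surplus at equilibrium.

Equilibrium: 276 - 2P = -28 + 2P gives P* = 76, Q* = 124.
Demand choke price (D = 0): P = 138.
CS = ½(138 − 76)(124) = 3844.

Consumer surplus = 3844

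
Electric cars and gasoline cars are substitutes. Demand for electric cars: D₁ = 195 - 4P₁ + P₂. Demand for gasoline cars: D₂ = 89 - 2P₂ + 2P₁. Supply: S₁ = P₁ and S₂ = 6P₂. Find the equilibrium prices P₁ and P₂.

P₁ = 1649/38, P₂ = 835/38

Market 1: 195 - 4P₁ + P₂ = P₁ → 5P₁ - P₂ = 195.
Market 2: 8P₂ - 2P₁ = 89.
Eliminating P₂: 8×(1) + 1×(2) gives 38P₁ = 1649, so P₁ = 1649/38.
Back-substitute into (2): P₂ = (89 + 2×1649/38) / 8 = 835/38.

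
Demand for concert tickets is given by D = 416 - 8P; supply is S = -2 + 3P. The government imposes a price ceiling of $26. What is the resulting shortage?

Shortage = 132

Equilibrium price would be P* = 38, so the ceiling at 26 binds.
At P = 26: D = 416 − 8(26) = 208, S = -2 + 3(26) = 76.
Shortage = 208 − 76 = 132.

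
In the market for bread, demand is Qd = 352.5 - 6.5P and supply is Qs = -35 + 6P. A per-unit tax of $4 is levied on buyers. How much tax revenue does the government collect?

Pre-tax equilibrium: P* = 31, Q* = 151.
Tax on buyers shifts demand to Qd = 352.5 − 6.5(P + 4) = 326.5 - 6.5P.
326.5 - 6.5P = -35 + 6P gives seller price Ps = 28.92; buyers pay Pb = 28.92 + 4 = 32.92.
New quantity: Q = 352.5 − 6.5(32.92) = 138.52.
Revenue = 4 × 138.52 = 554.08.

Tax revenue = 554.08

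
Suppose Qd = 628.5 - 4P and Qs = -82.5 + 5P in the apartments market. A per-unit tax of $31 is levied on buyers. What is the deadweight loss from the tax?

Pre-tax equilibrium: P* = 79, Q* = 312.5.
Tax on buyers shifts demand to Qd = 628.5 − 4(P + 31) = 504.5 - 4P.
504.5 - 4P = -82.5 + 5P gives seller price Ps = 587/9; buyers pay Pb = 587/9 + 31 = 866/9.
New quantity: Q = 628.5 − 4(866/9) = 4385/18.
DWL = ½ × 31 × (312.5 − 4385/18) = 9610/9.

Deadweight loss = 9610/9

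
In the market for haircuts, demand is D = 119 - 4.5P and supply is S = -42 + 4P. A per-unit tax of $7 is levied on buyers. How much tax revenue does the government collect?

Tax revenue = 2254/17

Pre-tax equilibrium: P* = 322/17, Q* = 574/17.
Tax on buyers shifts demand to D = 119 − 4.5(P + 7) = 87.5 - 4.5P.
87.5 - 4.5P = -42 + 4P gives seller price Ps = 259/17; buyers pay Pb = 259/17 + 7 = 378/17.
New quantity: Q = 119 − 4.5(378/17) = 322/17.
Revenue = 7 × 322/17 = 2254/17.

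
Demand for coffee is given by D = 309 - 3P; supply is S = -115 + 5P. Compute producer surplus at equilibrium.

Producer surplus = 2250

Equilibrium: 309 - 3P = -115 + 5P gives P* = 53, Q* = 150.
Supply starts at P = 23 (where S = 0).
PS = ½(53 − 23)(150) = 2250.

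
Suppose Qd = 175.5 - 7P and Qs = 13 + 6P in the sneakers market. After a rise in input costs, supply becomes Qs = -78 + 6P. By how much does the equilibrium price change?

Original equilibrium: P* = 12.5, Q* = 88.
New equilibrium: 175.5 - 7P = -78 + 6P, so 253.5 = 13P and P' = 19.5; Q' = 175.5 − 7(19.5) = 39.
Change in price: 19.5 − 12.5 = 7.

ΔP = 7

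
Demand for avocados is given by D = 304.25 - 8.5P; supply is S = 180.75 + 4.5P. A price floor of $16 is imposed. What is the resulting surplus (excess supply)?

Surplus = 84.5

Equilibrium price would be P* = 9.5, so the floor at 16 binds.
At P = 16: D = 168.25, S = 252.75.
Surplus = 252.75 − 168.25 = 84.5.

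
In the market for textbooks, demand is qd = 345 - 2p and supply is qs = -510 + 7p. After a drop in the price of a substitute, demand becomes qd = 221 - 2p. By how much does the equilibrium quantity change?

Original equilibrium: p* = 95, q* = 155.
New equilibrium: 221 - 2p = -510 + 7p, so 731 = 9p and p' = 731/9; q' = 221 − 2(731/9) = 527/9.
Change in quantity: 527/9 − 155 = -868/9.

Δq = -868/9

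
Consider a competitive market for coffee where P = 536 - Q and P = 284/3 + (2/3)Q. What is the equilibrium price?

Set the two price expressions equal: 536 - Q = 284/3 + (2/3)Q.
1324/3 = (5/3)Q, so Q* = 264.8.
P* = 536 − (1)(264.8) = 271.2.

P* = 271.2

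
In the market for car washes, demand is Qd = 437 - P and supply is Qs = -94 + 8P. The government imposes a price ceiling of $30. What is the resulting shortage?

Shortage = 261

Equilibrium price would be P* = 59, so the ceiling at 30 binds.
At P = 30: Qd = 437 − 1(30) = 407, Qs = -94 + 8(30) = 146.
Shortage = 407 − 146 = 261.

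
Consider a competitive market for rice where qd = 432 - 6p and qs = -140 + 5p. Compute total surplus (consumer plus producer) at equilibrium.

Equilibrium: 432 - 6p = -140 + 5p gives p* = 52, q* = 120.
Demand choke price: p = 72; supply starts at p = 28.
CS = ½(72 − 52)(120) = 1200; PS = ½(52 − 28)(120) = 1440.

Total surplus = 2640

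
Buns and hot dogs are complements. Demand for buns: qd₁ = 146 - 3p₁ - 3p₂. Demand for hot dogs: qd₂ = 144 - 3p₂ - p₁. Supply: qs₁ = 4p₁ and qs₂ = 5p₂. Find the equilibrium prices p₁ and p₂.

p₁ = 736/53, p₂ = 862/53

Market 1: 146 - 3p₁ - 3p₂ = 4p₁ → 7p₁ + 3p₂ = 146.
Market 2: 8p₂ + p₁ = 144.
Eliminating p₂: 8×(1) − 3×(2) gives 53p₁ = 736, so p₁ = 736/53.
Back-substitute into (2): p₂ = (144 − 1×736/53) / 8 = 862/53.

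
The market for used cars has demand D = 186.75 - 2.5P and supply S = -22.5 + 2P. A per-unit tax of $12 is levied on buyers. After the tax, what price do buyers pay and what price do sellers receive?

Pre-tax equilibrium: P* = 46.5, Q* = 70.5.
Tax on buyers shifts demand to D = 186.75 − 2.5(P + 12) = 156.75 - 2.5P.
156.75 - 2.5P = -22.5 + 2P gives seller price Ps = 239/6; buyers pay Pb = 239/6 + 12 = 311/6.
New quantity: Q = 186.75 − 2.5(311/6) = 343/6.

Buyers pay 311/6, sellers receive 239/6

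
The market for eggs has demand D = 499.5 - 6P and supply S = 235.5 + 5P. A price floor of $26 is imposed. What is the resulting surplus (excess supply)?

Surplus = 22

Equilibrium price would be P* = 24, so the floor at 26 binds.
At P = 26: D = 343.5, S = 365.5.
Surplus = 365.5 − 343.5 = 22.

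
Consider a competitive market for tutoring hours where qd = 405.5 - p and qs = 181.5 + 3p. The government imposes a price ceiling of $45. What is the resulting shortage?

Equilibrium price would be p* = 56, so the ceiling at 45 binds.
At p = 45: qd = 405.5 − 1(45) = 360.5, qs = 181.5 + 3(45) = 316.5.
Shortage = 360.5 − 316.5 = 44.

Shortage = 44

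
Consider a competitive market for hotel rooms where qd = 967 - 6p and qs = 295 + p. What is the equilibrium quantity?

q* = 391

Set qd = qs: 967 - 6p = 295 + p.
672 = 7p, so p* = 96.
q* = 967 − 6(96) = 391.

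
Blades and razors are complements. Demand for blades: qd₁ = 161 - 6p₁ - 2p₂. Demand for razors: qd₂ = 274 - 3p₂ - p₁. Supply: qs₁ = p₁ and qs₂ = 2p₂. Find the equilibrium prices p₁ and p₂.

p₁ = 257/33, p₂ = 1757/33

Market 1: 161 - 6p₁ - 2p₂ = p₁ → 7p₁ + 2p₂ = 161.
Market 2: 5p₂ + p₁ = 274.
Eliminating p₂: 5×(1) − 2×(2) gives 33p₁ = 257, so p₁ = 257/33.
Back-substitute into (2): p₂ = (274 − 1×257/33) / 5 = 1757/33.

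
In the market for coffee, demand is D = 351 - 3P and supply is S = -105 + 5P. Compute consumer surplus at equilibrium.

Consumer surplus = 5400

Equilibrium: 351 - 3P = -105 + 5P gives P* = 57, Q* = 180.
Demand choke price (D = 0): P = 117.
CS = ½(117 − 57)(180) = 5400.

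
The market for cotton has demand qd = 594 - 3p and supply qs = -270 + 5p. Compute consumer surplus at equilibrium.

Equilibrium: 594 - 3p = -270 + 5p gives p* = 108, q* = 270.
Demand choke price (qd = 0): p = 198.
CS = ½(198 − 108)(270) = 12150.

Consumer surplus = 12150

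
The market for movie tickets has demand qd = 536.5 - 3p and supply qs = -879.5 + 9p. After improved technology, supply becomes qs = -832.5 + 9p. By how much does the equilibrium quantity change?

Δq = 11.75

Original equilibrium: p* = 118, q* = 182.5.
New equilibrium: 536.5 - 3p = -832.5 + 9p, so 1369 = 12p and p' = 1369/12; q' = 536.5 − 3(1369/12) = 194.25.
Change in quantity: 194.25 − 182.5 = 11.75.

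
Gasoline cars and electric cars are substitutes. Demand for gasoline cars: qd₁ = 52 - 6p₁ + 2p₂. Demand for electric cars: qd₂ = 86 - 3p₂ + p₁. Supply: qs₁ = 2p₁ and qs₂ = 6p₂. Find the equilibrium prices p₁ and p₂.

p₁ = 64/7, p₂ = 74/7

Market 1: 52 - 6p₁ + 2p₂ = 2p₁ → 8p₁ - 2p₂ = 52.
Market 2: 9p₂ - p₁ = 86.
Eliminating p₂: 9×(1) + 2×(2) gives 70p₁ = 640, so p₁ = 64/7.
Back-substitute into (2): p₂ = (86 + 1×64/7) / 9 = 74/7.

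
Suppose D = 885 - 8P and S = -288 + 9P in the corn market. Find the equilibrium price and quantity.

Set D = S: 885 - 8P = -288 + 9P.
1173 = 17P, so P* = 69.
Q* = 885 − 8(69) = 333.

P* = 69, Q* = 333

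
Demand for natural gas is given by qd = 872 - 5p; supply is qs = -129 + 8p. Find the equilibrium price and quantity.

p* = 77, q* = 487

Set qd = qs: 872 - 5p = -129 + 8p.
1001 = 13p, so p* = 77.
q* = 872 − 5(77) = 487.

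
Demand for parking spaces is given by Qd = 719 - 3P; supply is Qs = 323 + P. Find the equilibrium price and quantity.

P* = 99, Q* = 422

Set Qd = Qs: 719 - 3P = 323 + P.
396 = 4P, so P* = 99.
Q* = 719 − 3(99) = 422.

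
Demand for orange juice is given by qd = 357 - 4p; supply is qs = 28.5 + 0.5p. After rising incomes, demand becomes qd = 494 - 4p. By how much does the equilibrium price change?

Δp = 274/9

Original equilibrium: p* = 73, q* = 65.
New equilibrium: 494 - 4p = 28.5 + 0.5p, so 465.5 = 4.5p and p' = 931/9; q' = 494 − 4(931/9) = 722/9.
Change in price: 931/9 − 73 = 274/9.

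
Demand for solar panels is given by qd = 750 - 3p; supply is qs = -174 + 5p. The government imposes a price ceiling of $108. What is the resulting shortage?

Equilibrium price would be p* = 115.5, so the ceiling at 108 binds.
At p = 108: qd = 750 − 3(108) = 426, qs = -174 + 5(108) = 366.
Shortage = 426 − 366 = 60.

Shortage = 60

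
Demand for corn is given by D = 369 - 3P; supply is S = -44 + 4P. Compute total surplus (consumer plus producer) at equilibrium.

Equilibrium: 369 - 3P = -44 + 4P gives P* = 59, Q* = 192.
Demand choke price: P = 123; supply starts at P = 11.
CS = ½(123 − 59)(192) = 6144; PS = ½(59 − 11)(192) = 4608.

Total surplus = 10752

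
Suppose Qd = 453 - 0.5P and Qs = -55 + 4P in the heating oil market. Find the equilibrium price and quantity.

Set Qd = Qs: 453 - 0.5P = -55 + 4P.
508 = 4.5P, so P* = 1016/9.
Q* = 453 − 0.5(1016/9) = 3569/9.

P* = 1016/9, Q* = 3569/9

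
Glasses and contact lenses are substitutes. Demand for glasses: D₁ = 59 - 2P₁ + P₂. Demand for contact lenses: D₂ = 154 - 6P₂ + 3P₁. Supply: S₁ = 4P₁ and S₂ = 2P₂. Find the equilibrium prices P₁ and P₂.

P₁ = 626/45, P₂ = 367/15

Market 1: 59 - 2P₁ + P₂ = 4P₁ → 6P₁ - P₂ = 59.
Market 2: 8P₂ - 3P₁ = 154.
Eliminating P₂: 8×(1) + 1×(2) gives 45P₁ = 626, so P₁ = 626/45.
Back-substitute into (2): P₂ = (154 + 3×626/45) / 8 = 367/15.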